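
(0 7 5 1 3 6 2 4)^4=(0 3)(1 4)(2 5)(6 7)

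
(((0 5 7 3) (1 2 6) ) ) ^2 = (0 7) (1 6 2) (3 5) 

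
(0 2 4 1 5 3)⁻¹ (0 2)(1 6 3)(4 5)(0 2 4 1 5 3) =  (0 5 6)(1 3)(2 4)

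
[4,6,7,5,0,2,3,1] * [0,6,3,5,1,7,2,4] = [1,2,4,7,0,3,5,6]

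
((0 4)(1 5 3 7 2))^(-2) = (1 7 5 2 3)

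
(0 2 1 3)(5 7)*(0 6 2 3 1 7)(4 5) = (0 3 6 2 7 4 5)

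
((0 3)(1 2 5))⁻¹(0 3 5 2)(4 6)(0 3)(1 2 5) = (0 1 5 3)(4 6)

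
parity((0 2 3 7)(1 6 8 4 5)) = odd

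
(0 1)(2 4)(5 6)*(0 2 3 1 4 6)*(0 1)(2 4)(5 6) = (0 2 5 1 4 3)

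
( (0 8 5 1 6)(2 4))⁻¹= (0 6 1 5 8)(2 4)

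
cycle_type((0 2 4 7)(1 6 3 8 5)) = 4.5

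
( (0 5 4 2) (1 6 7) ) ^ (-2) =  (0 4) (1 6 7) (2 5) 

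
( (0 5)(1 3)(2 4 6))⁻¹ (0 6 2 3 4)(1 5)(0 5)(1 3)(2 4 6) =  (0 3)(1 6 5 2 4)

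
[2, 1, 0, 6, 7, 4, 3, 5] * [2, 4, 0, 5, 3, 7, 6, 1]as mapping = [0→0, 1→4, 2→2, 3→6, 4→1, 5→3, 6→5, 7→7]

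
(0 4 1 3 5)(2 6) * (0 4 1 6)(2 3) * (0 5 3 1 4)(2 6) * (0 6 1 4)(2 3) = (2 5 6 4 3)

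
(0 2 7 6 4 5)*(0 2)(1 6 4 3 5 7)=(1 6 3 5 2)(4 7)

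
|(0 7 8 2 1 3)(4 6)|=6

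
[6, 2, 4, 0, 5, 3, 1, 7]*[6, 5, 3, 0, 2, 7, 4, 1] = [4, 3, 2, 6, 7, 0, 5, 1]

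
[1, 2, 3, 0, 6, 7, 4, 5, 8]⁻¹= [3, 0, 1, 2, 6, 7, 4, 5, 8]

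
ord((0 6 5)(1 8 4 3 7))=15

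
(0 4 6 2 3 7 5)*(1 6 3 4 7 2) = (0 7 5)(1 6)(2 4 3)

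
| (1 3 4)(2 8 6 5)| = 12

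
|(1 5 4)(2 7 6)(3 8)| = 6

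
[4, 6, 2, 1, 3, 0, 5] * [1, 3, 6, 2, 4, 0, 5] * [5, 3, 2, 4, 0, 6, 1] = [0, 6, 1, 4, 2, 3, 5]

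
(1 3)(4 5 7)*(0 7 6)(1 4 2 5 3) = (0 7 2 5 6)(3 4)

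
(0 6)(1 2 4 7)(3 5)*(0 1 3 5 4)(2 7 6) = (0 2)(1 7 3 4 6)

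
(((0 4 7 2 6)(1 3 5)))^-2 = (0 2 4 6 7)(1 3 5)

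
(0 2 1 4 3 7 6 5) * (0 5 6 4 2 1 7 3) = (0 1 2 7 4)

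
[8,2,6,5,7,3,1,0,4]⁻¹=[7,6,1,5,8,3,2,4,0]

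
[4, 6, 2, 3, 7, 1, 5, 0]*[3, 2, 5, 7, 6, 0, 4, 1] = [6, 4, 5, 7, 1, 2, 0, 3]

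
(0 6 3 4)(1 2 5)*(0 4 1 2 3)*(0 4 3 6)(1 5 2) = (1 6 4 3 5)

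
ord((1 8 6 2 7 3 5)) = 7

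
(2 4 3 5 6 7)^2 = (2 3 6)(4 5 7)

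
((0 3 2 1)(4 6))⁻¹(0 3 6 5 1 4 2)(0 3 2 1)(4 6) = (0 6 1 3 2 4 5)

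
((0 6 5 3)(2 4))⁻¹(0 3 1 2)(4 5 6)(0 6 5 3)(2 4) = (0 1 4 6)(2 3 5)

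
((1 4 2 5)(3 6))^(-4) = ()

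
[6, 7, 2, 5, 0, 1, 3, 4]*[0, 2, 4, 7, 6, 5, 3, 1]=[3, 1, 4, 5, 0, 2, 7, 6] 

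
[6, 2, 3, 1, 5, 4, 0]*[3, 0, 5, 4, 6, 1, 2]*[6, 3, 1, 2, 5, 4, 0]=[1, 4, 5, 6, 3, 0, 2]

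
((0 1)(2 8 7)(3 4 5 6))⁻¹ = (0 1)(2 7 8)(3 6 5 4)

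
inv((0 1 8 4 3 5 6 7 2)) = (0 2 7 6 5 3 4 8 1)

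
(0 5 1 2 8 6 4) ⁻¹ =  (0 4 6 8 2 1 5) 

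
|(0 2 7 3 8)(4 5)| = 10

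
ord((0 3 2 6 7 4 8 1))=8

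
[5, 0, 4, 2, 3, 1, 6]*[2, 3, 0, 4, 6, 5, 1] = [5, 2, 6, 0, 4, 3, 1]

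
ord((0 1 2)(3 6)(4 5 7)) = 6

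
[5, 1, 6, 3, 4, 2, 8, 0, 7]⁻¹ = [7, 1, 5, 3, 4, 0, 2, 8, 6]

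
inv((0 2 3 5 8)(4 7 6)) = (0 8 5 3 2)(4 6 7)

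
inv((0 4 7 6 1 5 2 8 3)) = (0 3 8 2 5 1 6 7 4)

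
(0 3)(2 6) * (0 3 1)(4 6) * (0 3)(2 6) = (0 1 3)(2 4)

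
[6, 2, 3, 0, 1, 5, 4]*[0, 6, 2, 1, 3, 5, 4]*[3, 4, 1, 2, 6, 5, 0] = [6, 1, 4, 3, 0, 5, 2]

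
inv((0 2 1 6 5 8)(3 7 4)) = (0 8 5 6 1 2)(3 4 7)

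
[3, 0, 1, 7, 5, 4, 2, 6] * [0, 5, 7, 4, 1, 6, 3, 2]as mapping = [0→4, 1→0, 2→5, 3→2, 4→6, 5→1, 6→7, 7→3]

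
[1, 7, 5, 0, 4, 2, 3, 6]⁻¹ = [3, 0, 5, 6, 4, 2, 7, 1]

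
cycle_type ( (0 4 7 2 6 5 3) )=7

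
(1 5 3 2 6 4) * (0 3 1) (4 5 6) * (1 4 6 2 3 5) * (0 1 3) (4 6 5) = (0 4 1 2 5 6 3) 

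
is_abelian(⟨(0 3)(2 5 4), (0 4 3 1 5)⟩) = no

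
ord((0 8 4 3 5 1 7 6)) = 8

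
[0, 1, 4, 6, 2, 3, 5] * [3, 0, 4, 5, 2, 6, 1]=[3, 0, 2, 1, 4, 5, 6]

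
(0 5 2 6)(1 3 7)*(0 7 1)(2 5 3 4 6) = (0 3 1 4 6 7)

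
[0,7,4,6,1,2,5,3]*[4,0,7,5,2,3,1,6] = [4,6,2,1,0,7,3,5]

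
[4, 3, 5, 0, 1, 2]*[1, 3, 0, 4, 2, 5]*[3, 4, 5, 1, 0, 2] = [5, 0, 2, 4, 1, 3]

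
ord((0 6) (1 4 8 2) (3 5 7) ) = 12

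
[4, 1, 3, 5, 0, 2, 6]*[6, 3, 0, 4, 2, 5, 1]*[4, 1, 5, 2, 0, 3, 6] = [5, 2, 0, 3, 6, 4, 1]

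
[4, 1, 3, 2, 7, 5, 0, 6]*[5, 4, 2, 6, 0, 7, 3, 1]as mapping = [0→0, 1→4, 2→6, 3→2, 4→1, 5→7, 6→5, 7→3]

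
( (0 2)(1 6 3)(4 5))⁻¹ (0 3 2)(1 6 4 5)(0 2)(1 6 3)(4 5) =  (0 2 1)(3 5 4 6)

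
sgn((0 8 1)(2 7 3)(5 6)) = -1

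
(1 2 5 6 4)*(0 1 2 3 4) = (0 1 3 4 2 5 6)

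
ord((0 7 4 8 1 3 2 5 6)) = 9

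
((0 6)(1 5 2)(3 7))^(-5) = (0 6)(1 5 2)(3 7)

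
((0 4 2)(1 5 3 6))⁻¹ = (0 2 4)(1 6 3 5)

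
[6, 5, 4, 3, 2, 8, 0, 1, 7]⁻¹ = [6, 7, 4, 3, 2, 1, 0, 8, 5]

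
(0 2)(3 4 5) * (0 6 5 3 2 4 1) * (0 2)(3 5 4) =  (0 3 1 2 6 4 5)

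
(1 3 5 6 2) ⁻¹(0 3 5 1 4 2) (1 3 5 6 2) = (0 5 6 3 4 1) 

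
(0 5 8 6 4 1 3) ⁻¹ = (0 3 1 4 6 8 5) 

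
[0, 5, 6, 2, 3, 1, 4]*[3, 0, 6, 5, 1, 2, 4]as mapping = [0→3, 1→2, 2→4, 3→6, 4→5, 5→0, 6→1]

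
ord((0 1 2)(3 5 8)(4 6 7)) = 3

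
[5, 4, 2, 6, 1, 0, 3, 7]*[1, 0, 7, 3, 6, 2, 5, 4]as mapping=[0→2, 1→6, 2→7, 3→5, 4→0, 5→1, 6→3, 7→4]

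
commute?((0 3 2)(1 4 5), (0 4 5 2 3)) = no:(0 3 2)(1 4 5)*(0 4 5 2 3) = (1 5)(2 4), (0 4 5 2 3)*(0 3 2)(1 4 5) = (0 5)(1 4)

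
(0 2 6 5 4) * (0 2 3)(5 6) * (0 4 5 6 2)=(0 3 4)(2 6)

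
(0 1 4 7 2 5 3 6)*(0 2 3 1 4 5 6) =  (0 4 7 3)(1 5)(2 6)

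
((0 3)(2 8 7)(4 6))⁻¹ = (0 3)(2 7 8)(4 6)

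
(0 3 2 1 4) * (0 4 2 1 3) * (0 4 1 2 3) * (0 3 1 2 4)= (2 3 4)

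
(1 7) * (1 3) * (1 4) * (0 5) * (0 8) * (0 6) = (0 5 8 6)(1 7 3 4)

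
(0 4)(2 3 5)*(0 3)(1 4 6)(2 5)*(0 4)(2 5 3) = (0 6 1)(2 4)(3 5)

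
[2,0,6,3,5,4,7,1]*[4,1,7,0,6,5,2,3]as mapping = [0→7,1→4,2→2,3→0,4→5,5→6,6→3,7→1]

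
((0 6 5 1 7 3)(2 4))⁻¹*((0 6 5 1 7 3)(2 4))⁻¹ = (0 7 5)(1 6 3)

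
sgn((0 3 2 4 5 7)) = -1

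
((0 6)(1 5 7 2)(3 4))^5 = (0 6)(1 5 7 2)(3 4)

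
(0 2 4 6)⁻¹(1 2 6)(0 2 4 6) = (0 1 4)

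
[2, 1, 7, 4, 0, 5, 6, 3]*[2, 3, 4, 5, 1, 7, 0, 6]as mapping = [0→4, 1→3, 2→6, 3→1, 4→2, 5→7, 6→0, 7→5]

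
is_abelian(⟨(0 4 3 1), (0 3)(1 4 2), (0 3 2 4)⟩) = no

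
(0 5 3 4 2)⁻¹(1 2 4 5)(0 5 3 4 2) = (0 2 3 1)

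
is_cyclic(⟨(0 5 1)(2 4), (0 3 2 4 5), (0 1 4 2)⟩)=no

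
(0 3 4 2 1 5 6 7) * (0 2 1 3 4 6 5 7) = (0 4 1 7 2 3 6)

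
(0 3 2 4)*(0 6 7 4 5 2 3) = (2 5)(4 6 7)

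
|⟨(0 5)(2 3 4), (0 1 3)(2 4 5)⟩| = 720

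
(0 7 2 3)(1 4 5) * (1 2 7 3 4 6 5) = (0 3)(1 6 5 2 4)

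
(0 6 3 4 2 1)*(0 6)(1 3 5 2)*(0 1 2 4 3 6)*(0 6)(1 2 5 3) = (0 2)(1 6 3)(4 5)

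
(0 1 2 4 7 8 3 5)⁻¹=(0 5 3 8 7 4 2 1)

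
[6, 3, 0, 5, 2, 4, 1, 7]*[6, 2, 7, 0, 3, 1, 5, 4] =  [5, 0, 6, 1, 7, 3, 2, 4]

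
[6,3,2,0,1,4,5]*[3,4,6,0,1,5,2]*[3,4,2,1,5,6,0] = [2,3,0,1,5,4,6]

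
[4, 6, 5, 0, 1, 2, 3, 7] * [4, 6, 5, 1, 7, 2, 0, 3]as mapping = [0→7, 1→0, 2→2, 3→4, 4→6, 5→5, 6→1, 7→3]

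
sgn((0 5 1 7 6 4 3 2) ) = -1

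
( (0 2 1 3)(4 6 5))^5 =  (0 2 1 3)(4 5 6)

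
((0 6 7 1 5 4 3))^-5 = (0 7 5 3 6 1 4)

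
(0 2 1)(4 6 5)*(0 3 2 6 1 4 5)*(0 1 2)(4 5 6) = (0 4 2 5 6 1 3)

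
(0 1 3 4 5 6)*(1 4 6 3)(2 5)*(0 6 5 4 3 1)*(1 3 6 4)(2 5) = (0 6 4 5 3 2 1)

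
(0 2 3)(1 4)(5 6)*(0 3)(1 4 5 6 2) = (0 1 5 2)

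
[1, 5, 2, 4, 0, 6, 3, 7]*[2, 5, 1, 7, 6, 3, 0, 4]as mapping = [0→5, 1→3, 2→1, 3→6, 4→2, 5→0, 6→7, 7→4]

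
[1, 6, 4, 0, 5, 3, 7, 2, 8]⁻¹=[3, 0, 7, 5, 2, 4, 1, 6, 8]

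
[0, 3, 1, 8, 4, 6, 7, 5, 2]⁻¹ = [0, 2, 8, 1, 4, 7, 5, 6, 3]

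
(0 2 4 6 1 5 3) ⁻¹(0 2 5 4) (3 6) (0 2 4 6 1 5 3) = (0 1) (2 4 3 6) 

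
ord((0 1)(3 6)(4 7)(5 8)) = 2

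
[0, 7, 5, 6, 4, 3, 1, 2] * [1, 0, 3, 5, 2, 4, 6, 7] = [1, 7, 4, 6, 2, 5, 0, 3]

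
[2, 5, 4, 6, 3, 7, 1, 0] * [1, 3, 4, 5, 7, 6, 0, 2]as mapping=[0→4, 1→6, 2→7, 3→0, 4→5, 5→2, 6→3, 7→1]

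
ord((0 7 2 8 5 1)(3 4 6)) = 6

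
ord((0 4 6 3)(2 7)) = 4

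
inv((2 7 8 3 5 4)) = (2 4 5 3 8 7)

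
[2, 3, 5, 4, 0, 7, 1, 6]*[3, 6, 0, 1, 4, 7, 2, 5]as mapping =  [0→0, 1→1, 2→7, 3→4, 4→3, 5→5, 6→6, 7→2]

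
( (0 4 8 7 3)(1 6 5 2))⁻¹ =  (0 3 7 8 4)(1 2 5 6)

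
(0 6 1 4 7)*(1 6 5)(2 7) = (0 5 1 4 2 7)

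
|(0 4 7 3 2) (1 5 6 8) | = 20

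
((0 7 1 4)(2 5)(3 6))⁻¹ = (0 4 1 7)(2 5)(3 6)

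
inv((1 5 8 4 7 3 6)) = (1 6 3 7 4 8 5)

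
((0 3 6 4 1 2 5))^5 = (0 2 4 3 5 1 6)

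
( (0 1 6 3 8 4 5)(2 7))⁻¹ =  (0 5 4 8 3 6 1)(2 7)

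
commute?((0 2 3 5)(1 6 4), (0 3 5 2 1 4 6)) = no:(0 2 3 5)(1 6 4)*(0 3 5 2 1 4 6) = (0 1)(2 5 3), (0 3 5 2 1 4 6)*(0 2 3 5)(1 6 4) = (0 5 3)(2 6)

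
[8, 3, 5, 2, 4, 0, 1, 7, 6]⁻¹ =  [5, 6, 3, 1, 4, 2, 8, 7, 0]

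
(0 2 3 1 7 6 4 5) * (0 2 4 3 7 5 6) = (0 4 6 3 1 5 2 7)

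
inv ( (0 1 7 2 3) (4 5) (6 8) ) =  (0 3 2 7 1) (4 5) (6 8) 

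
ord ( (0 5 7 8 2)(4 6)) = 10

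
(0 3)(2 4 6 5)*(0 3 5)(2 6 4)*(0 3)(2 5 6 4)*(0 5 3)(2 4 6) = (0 2 3 5 6)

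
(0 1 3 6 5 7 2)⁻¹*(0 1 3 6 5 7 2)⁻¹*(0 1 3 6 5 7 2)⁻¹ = (0 5 1 7 3 2 6)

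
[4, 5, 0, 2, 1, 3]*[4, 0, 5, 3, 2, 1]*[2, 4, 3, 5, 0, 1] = [3, 4, 0, 1, 2, 5] 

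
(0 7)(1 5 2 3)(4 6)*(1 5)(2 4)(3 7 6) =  (0 6 2 7)(3 5 4)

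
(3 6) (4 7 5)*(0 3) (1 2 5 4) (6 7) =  (0 3 7 4 6) (1 2 5) 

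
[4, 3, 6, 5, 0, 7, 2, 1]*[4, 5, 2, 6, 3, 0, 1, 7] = [3, 6, 1, 0, 4, 7, 2, 5]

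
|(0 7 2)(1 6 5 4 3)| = 15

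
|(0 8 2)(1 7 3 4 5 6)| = 6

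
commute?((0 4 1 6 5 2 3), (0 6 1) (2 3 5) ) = no:(0 4 1 6 5 2 3) * (0 6 1) (2 3 5) = (0 4) (2 5 3 6), (0 6 1) (2 3 5) * (0 4 1 6 5 2 3) = (0 5 3 2) (1 4) 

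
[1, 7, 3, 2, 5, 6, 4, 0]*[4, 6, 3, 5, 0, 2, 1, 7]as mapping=[0→6, 1→7, 2→5, 3→3, 4→2, 5→1, 6→0, 7→4]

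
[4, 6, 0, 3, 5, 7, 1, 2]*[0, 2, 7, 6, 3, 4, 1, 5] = [3, 1, 0, 6, 4, 5, 2, 7]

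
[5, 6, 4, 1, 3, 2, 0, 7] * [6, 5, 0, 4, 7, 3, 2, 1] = [3, 2, 7, 5, 4, 0, 6, 1]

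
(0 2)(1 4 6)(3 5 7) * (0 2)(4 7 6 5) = (1 7 3 4 5 6)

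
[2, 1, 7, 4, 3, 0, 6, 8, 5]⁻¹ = [5, 1, 0, 4, 3, 8, 6, 2, 7]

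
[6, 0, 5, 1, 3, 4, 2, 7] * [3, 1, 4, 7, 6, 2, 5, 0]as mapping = [0→5, 1→3, 2→2, 3→1, 4→7, 5→6, 6→4, 7→0]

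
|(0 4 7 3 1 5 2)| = 7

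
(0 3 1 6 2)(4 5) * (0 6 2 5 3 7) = (0 7)(1 2 6 5 4 3)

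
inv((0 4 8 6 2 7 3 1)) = (0 1 3 7 2 6 8 4)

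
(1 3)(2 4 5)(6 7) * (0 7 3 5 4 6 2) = (0 7 2 6 3 1 5)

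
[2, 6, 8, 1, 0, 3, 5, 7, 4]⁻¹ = [4, 3, 0, 5, 8, 6, 1, 7, 2]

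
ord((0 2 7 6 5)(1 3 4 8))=20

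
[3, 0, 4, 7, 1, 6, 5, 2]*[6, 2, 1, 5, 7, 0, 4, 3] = [5, 6, 7, 3, 2, 4, 0, 1] 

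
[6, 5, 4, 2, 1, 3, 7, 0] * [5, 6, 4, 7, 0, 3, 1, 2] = [1, 3, 0, 4, 6, 7, 2, 5]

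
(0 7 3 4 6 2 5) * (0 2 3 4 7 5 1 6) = (0 5 2 1 6 3 7 4)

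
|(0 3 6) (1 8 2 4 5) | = 15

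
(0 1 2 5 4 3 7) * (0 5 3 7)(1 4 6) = (0 4 7 5 6 1 2 3)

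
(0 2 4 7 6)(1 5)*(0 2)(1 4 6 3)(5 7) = (1 7 3)(2 6)(4 5)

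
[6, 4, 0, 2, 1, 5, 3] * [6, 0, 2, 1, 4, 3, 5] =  [5, 4, 6, 2, 0, 3, 1]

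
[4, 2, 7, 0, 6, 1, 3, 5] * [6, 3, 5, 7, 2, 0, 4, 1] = [2, 5, 1, 6, 4, 3, 7, 0]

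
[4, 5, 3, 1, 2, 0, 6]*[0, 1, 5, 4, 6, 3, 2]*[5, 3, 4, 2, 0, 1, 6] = [6, 2, 0, 3, 1, 5, 4] 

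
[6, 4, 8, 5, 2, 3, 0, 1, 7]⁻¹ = [6, 7, 4, 5, 1, 3, 0, 8, 2]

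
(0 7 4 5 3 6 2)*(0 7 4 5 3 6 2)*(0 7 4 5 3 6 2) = (0 5 2 4 6 7 3)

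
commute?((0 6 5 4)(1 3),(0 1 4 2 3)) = no:(0 6 5 4)(1 3) * (0 1 4 2 3) = (0 6 5 2 3 4 1),(0 1 4 2 3) * (0 6 5 4)(1 3) = (0 3 6 5 4 2 1)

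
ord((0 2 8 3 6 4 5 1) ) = 8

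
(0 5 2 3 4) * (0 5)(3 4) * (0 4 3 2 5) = (0 4)(2 3)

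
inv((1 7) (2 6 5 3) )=(1 7) (2 3 5 6) 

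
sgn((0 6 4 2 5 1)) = -1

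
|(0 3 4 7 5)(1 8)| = 10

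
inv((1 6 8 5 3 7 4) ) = (1 4 7 3 5 8 6) 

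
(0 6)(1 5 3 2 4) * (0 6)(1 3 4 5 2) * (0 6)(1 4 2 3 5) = (0 6)(1 3 4 5 2)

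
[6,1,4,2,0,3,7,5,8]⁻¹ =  [4,1,3,5,2,7,0,6,8]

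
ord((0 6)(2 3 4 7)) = 4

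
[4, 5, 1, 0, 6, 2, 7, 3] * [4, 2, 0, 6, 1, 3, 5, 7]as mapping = [0→1, 1→3, 2→2, 3→4, 4→5, 5→0, 6→7, 7→6]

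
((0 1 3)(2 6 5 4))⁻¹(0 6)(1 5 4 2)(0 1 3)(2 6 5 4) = (1 5)(2 6 3 4)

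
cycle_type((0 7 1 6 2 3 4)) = 7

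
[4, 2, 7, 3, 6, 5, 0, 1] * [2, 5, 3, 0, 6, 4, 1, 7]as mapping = [0→6, 1→3, 2→7, 3→0, 4→1, 5→4, 6→2, 7→5]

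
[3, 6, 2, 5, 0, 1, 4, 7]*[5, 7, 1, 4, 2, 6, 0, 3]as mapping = [0→4, 1→0, 2→1, 3→6, 4→5, 5→7, 6→2, 7→3]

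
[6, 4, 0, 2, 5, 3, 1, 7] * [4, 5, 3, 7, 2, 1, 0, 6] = [0, 2, 4, 3, 1, 7, 5, 6]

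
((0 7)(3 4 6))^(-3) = (0 7)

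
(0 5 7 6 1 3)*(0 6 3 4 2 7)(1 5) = (0 1 4 2 7 3 6 5)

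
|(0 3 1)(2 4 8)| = 3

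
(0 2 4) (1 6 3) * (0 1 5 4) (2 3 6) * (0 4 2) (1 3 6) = (0 6 1) (2 4 3 5) 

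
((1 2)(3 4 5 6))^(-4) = ()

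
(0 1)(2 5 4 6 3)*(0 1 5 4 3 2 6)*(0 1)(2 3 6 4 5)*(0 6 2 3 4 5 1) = (0 3 5 2 1 6 4)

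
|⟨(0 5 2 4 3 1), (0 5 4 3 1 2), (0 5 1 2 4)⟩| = 720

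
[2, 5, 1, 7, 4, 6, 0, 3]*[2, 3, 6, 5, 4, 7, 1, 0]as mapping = [0→6, 1→7, 2→3, 3→0, 4→4, 5→1, 6→2, 7→5]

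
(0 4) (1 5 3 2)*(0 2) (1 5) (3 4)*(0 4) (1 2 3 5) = (0 5) (1 2) (3 4) 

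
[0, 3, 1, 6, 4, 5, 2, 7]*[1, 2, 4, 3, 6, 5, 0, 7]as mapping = [0→1, 1→3, 2→2, 3→0, 4→6, 5→5, 6→4, 7→7]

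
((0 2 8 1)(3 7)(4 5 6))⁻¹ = (0 1 8 2)(3 7)(4 6 5)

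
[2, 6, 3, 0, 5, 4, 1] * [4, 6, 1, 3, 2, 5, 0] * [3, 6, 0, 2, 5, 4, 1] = [6, 3, 2, 5, 4, 0, 1]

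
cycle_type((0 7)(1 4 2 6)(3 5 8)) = 2.3.4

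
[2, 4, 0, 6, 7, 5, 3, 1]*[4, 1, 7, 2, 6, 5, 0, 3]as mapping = [0→7, 1→6, 2→4, 3→0, 4→3, 5→5, 6→2, 7→1]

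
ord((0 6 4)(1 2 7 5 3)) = 15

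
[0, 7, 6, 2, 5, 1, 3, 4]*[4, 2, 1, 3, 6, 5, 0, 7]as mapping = [0→4, 1→7, 2→0, 3→1, 4→5, 5→2, 6→3, 7→6]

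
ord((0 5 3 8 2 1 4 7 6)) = 9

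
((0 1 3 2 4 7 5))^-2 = (0 7 2 1 5 4 3)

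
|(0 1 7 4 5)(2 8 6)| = 15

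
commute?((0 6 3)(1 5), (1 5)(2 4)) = yes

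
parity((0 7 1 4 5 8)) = odd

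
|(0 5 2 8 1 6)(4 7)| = 6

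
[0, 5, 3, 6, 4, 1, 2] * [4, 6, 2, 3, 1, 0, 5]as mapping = [0→4, 1→0, 2→3, 3→5, 4→1, 5→6, 6→2]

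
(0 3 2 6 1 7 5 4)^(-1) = (0 4 5 7 1 6 2 3)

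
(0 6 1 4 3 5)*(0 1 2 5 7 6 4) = (0 4 3 7 6 2 5 1)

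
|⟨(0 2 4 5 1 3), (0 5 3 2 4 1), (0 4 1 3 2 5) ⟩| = 720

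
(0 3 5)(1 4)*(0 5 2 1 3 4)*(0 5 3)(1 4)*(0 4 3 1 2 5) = (0 2 3 5 1)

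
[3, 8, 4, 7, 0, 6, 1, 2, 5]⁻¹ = [4, 6, 7, 0, 2, 8, 5, 3, 1]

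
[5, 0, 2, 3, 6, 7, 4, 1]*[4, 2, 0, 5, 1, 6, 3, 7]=[6, 4, 0, 5, 3, 7, 1, 2] 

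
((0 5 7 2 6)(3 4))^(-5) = (3 4)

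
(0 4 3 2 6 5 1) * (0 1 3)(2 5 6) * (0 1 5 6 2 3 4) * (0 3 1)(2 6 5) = (0 3 5 4)(1 2)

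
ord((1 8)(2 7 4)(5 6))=6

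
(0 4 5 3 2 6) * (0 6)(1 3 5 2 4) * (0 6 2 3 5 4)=(0 1 5 4 3)(2 6)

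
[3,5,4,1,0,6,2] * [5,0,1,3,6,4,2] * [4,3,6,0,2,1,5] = [0,2,5,4,1,6,3]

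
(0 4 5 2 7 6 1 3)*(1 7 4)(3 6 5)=(0 1 6 7 5 2 4 3)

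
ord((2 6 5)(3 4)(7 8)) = 6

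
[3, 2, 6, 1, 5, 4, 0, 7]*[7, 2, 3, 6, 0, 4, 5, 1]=[6, 3, 5, 2, 4, 0, 7, 1]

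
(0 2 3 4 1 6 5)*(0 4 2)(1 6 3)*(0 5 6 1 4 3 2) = (0 5 3)(1 2 4)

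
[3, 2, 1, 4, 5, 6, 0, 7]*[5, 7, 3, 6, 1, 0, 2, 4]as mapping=[0→6, 1→3, 2→7, 3→1, 4→0, 5→2, 6→5, 7→4]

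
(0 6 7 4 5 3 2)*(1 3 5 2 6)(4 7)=(0 1 3 6 4 2)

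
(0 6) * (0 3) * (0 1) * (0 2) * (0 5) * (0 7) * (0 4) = (0 6 3 1 2 5 7 4)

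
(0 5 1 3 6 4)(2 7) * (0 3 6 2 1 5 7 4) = (0 7 1 6)(2 4 3)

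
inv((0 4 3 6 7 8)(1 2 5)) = (0 8 7 6 3 4)(1 5 2)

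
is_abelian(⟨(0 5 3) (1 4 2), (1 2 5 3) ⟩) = no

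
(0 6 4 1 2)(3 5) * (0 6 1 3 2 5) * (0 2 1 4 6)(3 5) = (0 4 5 1 3 2)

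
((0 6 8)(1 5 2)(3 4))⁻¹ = (0 8 6)(1 2 5)(3 4)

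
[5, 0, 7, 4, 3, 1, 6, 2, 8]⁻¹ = [1, 5, 7, 4, 3, 0, 6, 2, 8]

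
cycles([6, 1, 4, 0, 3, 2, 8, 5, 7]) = (0 6 8 7 5 2 4 3) 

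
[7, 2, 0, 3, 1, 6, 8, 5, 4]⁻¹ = [2, 4, 1, 3, 8, 7, 5, 0, 6]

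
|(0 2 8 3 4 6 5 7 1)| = 9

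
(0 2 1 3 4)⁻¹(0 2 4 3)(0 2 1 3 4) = (0 4 2 1)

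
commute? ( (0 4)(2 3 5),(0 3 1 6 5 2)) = no: (0 4)(2 3 5) * (0 3 1 6 5 2) = (0 4 3 2 1 6 5),(0 3 1 6 5 2) * (0 4)(2 3 5) = (0 5 3 1 6 2 4)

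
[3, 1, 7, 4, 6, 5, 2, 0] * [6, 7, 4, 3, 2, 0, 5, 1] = [3, 7, 1, 2, 5, 0, 4, 6]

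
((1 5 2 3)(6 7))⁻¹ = (1 3 2 5)(6 7)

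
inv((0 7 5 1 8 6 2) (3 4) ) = (0 2 6 8 1 5 7) (3 4) 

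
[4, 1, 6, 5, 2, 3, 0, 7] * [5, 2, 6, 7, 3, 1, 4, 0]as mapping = [0→3, 1→2, 2→4, 3→1, 4→6, 5→7, 6→5, 7→0]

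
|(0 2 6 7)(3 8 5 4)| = 4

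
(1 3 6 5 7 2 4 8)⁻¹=(1 8 4 2 7 5 6 3)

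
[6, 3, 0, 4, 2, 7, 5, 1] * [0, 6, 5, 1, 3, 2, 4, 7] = [4, 1, 0, 3, 5, 7, 2, 6]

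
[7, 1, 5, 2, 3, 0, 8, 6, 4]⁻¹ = [5, 1, 3, 4, 8, 2, 7, 0, 6]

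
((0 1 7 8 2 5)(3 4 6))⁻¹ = (0 5 2 8 7 1)(3 6 4)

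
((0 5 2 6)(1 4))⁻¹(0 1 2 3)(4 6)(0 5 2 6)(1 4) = (0 1)(3 5 4 6)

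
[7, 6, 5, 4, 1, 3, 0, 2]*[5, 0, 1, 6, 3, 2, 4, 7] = [7, 4, 2, 3, 0, 6, 5, 1]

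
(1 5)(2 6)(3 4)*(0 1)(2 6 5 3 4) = (0 1 3 2 5)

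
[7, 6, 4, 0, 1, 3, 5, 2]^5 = [6, 7, 3, 1, 0, 4, 2, 5]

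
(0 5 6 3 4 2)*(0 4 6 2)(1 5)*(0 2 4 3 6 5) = (0 1)(2 3 5 4)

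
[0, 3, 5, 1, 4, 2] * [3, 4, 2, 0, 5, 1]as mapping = [0→3, 1→0, 2→1, 3→4, 4→5, 5→2]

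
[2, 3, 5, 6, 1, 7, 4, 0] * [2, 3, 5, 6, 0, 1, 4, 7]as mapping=[0→5, 1→6, 2→1, 3→4, 4→3, 5→7, 6→0, 7→2]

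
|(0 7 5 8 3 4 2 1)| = 8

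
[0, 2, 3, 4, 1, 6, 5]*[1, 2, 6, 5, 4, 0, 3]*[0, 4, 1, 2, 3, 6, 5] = [4, 5, 6, 3, 1, 2, 0]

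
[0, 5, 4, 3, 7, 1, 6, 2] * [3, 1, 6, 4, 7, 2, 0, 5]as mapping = [0→3, 1→2, 2→7, 3→4, 4→5, 5→1, 6→0, 7→6]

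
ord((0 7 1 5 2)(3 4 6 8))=20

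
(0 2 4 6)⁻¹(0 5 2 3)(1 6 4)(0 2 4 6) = (0 6 1)(2 5 4 3)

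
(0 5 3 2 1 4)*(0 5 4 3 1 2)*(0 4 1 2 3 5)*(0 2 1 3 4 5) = (0 3 5 1)(2 4)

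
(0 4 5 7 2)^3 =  (0 7 4 2 5)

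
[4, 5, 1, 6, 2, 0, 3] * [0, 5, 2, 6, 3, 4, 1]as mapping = [0→3, 1→4, 2→5, 3→1, 4→2, 5→0, 6→6]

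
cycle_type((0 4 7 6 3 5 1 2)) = 8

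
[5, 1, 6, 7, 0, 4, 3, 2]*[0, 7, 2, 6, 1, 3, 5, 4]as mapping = [0→3, 1→7, 2→5, 3→4, 4→0, 5→1, 6→6, 7→2]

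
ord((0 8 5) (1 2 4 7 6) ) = 15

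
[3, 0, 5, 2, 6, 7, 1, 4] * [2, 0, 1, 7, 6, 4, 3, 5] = [7, 2, 4, 1, 3, 5, 0, 6]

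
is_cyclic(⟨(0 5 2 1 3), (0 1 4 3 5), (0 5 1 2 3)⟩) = no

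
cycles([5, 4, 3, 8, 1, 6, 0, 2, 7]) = (0 5 6)(1 4)(2 3 8 7)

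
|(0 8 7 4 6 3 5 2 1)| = 9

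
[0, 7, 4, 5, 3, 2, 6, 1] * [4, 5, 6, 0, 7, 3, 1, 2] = [4, 2, 7, 3, 0, 6, 1, 5]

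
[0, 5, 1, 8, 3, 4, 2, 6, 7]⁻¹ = [0, 2, 6, 4, 5, 1, 7, 8, 3]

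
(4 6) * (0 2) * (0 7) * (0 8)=(0 2 7 8)(4 6)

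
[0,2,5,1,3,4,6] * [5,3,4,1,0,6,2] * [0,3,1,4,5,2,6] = [2,5,6,4,3,0,1]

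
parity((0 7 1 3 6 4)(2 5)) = even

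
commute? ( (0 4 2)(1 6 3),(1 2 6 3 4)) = no: (0 4 2)(1 6 3)*(1 2 6 3 4) = (0 1 3 2)(4 6),(1 2 6 3 4)*(0 4 2)(1 6 3) = (0 4 6 1)(2 3)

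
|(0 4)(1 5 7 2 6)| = 10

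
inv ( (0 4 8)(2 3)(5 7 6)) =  (0 8 4)(2 3)(5 6 7)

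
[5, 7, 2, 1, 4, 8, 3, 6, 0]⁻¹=[8, 3, 2, 6, 4, 0, 7, 1, 5]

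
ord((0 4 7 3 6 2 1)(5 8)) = 14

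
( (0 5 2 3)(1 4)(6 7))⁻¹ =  (0 3 2 5)(1 4)(6 7)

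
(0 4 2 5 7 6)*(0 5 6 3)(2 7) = (0 4 7 3)(2 6 5)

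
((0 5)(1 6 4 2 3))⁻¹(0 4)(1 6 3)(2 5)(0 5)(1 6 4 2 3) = (0 3)(1 6 4)(2 5)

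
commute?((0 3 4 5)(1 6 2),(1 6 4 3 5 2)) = no:(0 3 4 5)(1 6 2)*(1 6 4 3 5 2) = (0 5)(1 4 2 6),(1 6 4 3 5 2)*(0 3 4 5)(1 6 2) = (0 3)(1 2 6 5)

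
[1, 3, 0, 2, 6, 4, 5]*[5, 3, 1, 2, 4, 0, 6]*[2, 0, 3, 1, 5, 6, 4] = [1, 3, 6, 0, 4, 5, 2]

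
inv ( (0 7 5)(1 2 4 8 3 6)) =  (0 5 7)(1 6 3 8 4 2)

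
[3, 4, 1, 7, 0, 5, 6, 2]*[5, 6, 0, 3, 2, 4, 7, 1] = [3, 2, 6, 1, 5, 4, 7, 0]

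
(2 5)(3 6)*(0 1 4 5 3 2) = (0 1 4 5)(2 3 6)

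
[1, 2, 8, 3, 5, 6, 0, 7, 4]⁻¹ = [6, 0, 1, 3, 8, 4, 5, 7, 2]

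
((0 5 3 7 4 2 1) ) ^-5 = (0 3 4 1 5 7 2) 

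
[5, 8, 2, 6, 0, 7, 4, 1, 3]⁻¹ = [4, 7, 2, 8, 6, 0, 3, 5, 1]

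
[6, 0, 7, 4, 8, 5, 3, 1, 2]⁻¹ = [1, 7, 8, 6, 3, 5, 0, 2, 4]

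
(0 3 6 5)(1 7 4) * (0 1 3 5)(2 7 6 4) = (0 5 1 6)(2 7)(3 4)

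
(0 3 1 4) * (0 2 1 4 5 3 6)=(0 6) (1 5 3 4 2) 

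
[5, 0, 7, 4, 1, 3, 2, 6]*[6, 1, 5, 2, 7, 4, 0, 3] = [4, 6, 3, 7, 1, 2, 5, 0]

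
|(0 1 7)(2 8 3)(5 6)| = 6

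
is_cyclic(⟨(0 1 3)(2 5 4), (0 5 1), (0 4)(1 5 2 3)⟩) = no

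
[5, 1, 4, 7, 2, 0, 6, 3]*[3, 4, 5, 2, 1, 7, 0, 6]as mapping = [0→7, 1→4, 2→1, 3→6, 4→5, 5→3, 6→0, 7→2]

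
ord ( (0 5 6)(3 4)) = 6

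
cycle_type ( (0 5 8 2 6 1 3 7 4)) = 9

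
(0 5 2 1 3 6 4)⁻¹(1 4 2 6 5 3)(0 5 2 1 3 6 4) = (0 1 4 2 6 3)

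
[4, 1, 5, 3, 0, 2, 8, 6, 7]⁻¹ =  [4, 1, 5, 3, 0, 2, 7, 8, 6]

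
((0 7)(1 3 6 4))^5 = (0 7)(1 3 6 4)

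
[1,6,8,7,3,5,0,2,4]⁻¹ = [6,0,7,4,8,5,1,3,2]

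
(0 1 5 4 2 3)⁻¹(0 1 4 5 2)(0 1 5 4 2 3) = (1 5 2 4 3)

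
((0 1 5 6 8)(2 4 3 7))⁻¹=(0 8 6 5 1)(2 7 3 4)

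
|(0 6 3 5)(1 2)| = 4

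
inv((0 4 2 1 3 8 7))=(0 7 8 3 1 2 4)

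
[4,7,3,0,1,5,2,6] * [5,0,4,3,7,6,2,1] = [7,1,3,5,0,6,4,2]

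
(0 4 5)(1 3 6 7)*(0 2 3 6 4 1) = (0 1 6 7)(2 3 4 5)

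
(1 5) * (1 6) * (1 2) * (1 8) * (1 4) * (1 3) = (1 5 6 2 8 4 3)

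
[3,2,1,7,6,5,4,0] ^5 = [7,2,1,0,6,5,4,3] 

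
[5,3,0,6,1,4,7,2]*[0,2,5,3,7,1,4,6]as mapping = [0→1,1→3,2→0,3→4,4→2,5→7,6→6,7→5]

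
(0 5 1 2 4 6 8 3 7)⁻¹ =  (0 7 3 8 6 4 2 1 5)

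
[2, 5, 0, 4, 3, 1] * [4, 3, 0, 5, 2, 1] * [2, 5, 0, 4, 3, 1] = [2, 5, 3, 0, 1, 4]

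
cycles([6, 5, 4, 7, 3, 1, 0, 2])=(0 6) (1 5) (2 4 3 7) 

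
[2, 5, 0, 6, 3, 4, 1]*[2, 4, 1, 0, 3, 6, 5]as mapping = [0→1, 1→6, 2→2, 3→5, 4→0, 5→3, 6→4]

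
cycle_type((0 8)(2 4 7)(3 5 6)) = 2.3^2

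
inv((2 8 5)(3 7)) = (2 5 8)(3 7)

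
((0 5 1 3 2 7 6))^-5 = (0 1 2 6 5 3 7)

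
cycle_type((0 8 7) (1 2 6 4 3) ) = 3.5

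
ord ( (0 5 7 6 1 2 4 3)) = 8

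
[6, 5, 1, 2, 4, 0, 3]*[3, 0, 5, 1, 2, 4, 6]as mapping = [0→6, 1→4, 2→0, 3→5, 4→2, 5→3, 6→1]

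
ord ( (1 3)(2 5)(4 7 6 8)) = 4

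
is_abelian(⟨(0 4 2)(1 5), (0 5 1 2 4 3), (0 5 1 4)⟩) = no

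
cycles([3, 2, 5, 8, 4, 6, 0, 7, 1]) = (0 3 8 1 2 5 6)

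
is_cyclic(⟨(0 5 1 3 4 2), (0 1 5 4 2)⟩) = no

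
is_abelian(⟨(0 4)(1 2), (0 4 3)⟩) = no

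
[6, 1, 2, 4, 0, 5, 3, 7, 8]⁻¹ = [4, 1, 2, 6, 3, 5, 0, 7, 8]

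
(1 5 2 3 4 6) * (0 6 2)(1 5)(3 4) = (0 6 5)(2 4)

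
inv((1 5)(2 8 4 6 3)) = (1 5)(2 3 6 4 8)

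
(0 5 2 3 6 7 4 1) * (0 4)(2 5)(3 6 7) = (0 2 6 3 7)(1 4)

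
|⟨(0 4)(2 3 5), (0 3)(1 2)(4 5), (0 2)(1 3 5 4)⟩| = 720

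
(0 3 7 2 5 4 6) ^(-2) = (0 4 2 3 6 5 7) 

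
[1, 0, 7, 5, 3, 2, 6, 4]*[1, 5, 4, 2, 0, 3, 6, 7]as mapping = [0→5, 1→1, 2→7, 3→3, 4→2, 5→4, 6→6, 7→0]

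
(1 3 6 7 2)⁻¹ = (1 2 7 6 3)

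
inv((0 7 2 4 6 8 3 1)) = (0 1 3 8 6 4 2 7)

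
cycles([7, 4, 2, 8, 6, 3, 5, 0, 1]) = (0 7)(1 4 6 5 3 8)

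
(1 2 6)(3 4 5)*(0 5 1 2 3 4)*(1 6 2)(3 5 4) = (0 4 6 1 5 3)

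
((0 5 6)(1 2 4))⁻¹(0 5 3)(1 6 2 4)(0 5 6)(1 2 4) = (0 4 1 2)(3 5 6)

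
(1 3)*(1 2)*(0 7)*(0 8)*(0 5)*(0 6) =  (0 7 8 5 6)(1 3 2)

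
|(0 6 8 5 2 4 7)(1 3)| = 14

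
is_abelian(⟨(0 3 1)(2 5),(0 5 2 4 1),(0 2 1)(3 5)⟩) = no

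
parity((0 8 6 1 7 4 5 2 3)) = even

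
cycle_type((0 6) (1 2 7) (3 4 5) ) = 2.3^2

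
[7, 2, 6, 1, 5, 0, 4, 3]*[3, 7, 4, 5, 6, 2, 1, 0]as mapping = [0→0, 1→4, 2→1, 3→7, 4→2, 5→3, 6→6, 7→5]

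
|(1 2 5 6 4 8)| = 6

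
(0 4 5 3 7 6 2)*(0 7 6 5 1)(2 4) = (0 2 7 5 3 6 4 1)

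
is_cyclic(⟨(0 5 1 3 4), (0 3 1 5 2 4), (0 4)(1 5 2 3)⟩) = no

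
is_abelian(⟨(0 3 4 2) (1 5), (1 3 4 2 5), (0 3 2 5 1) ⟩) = no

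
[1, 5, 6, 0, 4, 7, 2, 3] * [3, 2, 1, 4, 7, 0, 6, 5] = [2, 0, 6, 3, 7, 5, 1, 4]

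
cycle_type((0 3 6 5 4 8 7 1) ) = 8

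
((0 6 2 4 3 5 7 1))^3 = (0 4 7 6 3 1 2 5)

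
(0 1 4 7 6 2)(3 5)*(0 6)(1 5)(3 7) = (0 5 7)(1 4 3)(2 6)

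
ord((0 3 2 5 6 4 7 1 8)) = 9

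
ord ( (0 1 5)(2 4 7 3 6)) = 15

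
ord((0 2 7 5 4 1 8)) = 7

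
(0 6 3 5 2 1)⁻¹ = (0 1 2 5 3 6)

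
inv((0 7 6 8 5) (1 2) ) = (0 5 8 6 7) (1 2) 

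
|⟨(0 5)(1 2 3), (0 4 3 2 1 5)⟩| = 720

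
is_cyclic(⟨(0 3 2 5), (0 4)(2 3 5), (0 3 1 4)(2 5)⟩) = no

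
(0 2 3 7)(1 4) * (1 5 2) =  (0 1 4 5 2 3 7)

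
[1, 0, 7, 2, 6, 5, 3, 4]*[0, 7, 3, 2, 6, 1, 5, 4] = [7, 0, 4, 3, 5, 1, 2, 6]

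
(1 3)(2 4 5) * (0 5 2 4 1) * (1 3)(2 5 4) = (0 4 5 2 3)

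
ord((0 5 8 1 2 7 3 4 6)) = 9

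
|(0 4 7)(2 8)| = 6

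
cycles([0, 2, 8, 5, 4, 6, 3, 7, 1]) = (1 2 8)(3 5 6)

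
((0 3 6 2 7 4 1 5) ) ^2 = (0 6 7 1) (2 4 5 3) 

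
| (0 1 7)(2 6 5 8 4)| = 15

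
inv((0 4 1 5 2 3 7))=(0 7 3 2 5 1 4)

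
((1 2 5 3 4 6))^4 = (1 4 5)(2 6 3)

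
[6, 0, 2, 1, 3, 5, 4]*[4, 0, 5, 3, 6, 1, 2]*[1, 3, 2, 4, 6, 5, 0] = [2, 6, 5, 1, 4, 3, 0]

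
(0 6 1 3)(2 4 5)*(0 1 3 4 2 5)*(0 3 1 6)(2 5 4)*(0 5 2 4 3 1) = (0 5 3 6)(1 4)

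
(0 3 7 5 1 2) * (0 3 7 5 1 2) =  (0 7 1)(2 3 5)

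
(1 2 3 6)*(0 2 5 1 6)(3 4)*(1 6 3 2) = (0 1 5 6 3)(2 4)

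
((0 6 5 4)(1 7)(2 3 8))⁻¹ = (0 4 5 6)(1 7)(2 8 3)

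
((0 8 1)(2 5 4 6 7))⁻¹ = (0 1 8)(2 7 6 4 5)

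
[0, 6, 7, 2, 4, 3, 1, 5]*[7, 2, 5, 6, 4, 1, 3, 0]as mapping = [0→7, 1→3, 2→0, 3→5, 4→4, 5→6, 6→2, 7→1]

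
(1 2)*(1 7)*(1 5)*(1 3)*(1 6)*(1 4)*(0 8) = (0 8)(1 2 7 5 3 6 4)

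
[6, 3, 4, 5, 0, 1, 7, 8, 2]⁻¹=[4, 5, 8, 1, 2, 3, 0, 6, 7]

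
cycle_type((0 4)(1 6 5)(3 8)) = 2^2.3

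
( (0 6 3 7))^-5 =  (0 7 3 6)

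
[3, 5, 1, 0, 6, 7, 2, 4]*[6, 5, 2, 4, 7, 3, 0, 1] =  [4, 3, 5, 6, 0, 1, 2, 7]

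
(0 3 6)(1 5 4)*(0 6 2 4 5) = (0 3 2 4 1)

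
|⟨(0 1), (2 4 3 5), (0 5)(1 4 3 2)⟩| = 720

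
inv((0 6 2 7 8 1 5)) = (0 5 1 8 7 2 6)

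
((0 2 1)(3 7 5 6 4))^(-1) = (0 1 2)(3 4 6 5 7)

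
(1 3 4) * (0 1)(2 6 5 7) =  (0 1 3 4)(2 6 5 7)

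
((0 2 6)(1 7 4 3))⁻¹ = (0 6 2)(1 3 4 7)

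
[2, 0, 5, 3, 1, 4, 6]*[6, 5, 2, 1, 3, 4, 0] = [2, 6, 4, 1, 5, 3, 0]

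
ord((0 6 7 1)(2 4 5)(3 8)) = 12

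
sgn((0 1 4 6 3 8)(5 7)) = 1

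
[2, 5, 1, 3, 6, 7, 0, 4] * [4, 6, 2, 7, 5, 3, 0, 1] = [2, 3, 6, 7, 0, 1, 4, 5]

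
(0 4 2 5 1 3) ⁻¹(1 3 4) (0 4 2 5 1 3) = (0 2 3) 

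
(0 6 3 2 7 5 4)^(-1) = (0 4 5 7 2 3 6)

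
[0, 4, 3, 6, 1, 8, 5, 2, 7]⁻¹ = [0, 4, 7, 2, 1, 6, 3, 8, 5]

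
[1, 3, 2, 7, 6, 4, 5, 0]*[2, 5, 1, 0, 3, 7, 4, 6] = [5, 0, 1, 6, 4, 3, 7, 2]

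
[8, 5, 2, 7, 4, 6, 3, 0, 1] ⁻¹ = [7, 8, 2, 6, 4, 1, 5, 3, 0] 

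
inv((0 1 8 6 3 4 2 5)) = (0 5 2 4 3 6 8 1)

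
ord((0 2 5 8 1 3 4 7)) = 8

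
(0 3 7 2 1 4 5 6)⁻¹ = (0 6 5 4 1 2 7 3)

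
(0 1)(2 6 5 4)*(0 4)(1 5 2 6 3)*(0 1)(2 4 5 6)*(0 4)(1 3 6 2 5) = (0 2 6)(3 4 5)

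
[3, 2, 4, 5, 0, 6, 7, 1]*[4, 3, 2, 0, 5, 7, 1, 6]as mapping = [0→0, 1→2, 2→5, 3→7, 4→4, 5→1, 6→6, 7→3]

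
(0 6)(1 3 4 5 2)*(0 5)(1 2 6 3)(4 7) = (0 3 7 4)(5 6)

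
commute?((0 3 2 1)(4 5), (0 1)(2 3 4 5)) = no:(0 3 2 1)(4 5) * (0 1)(2 3 4 5) = (0 4 2), (0 1)(2 3 4 5) * (0 3 2 1)(4 5) = (1 3 5)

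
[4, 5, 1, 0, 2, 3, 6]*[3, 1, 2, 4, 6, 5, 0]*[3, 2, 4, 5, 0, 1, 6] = [6, 1, 2, 5, 4, 0, 3]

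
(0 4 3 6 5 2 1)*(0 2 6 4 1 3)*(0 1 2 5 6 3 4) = (0 2 4 1 5 3) 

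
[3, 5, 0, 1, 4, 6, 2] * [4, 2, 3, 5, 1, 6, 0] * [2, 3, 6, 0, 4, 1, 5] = [1, 5, 4, 6, 3, 2, 0]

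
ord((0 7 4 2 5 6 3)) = 7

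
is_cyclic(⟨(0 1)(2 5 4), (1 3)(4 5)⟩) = no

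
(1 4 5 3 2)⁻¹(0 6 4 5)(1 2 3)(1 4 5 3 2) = (0 6 5 3)(1 2 4)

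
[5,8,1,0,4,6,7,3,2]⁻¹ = [3,2,8,7,4,0,5,6,1]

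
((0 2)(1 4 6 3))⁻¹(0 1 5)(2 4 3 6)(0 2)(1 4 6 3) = (0 6 1 3)(2 4 5)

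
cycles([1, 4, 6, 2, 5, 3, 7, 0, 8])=(0 1 4 5 3 2 6 7)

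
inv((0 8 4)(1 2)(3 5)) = (0 4 8)(1 2)(3 5)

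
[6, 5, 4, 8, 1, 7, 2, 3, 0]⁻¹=[8, 4, 6, 7, 2, 1, 0, 5, 3]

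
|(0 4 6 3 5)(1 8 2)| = 15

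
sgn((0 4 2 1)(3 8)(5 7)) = -1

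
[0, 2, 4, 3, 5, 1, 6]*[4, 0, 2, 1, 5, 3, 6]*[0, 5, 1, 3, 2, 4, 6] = [2, 1, 4, 5, 3, 0, 6]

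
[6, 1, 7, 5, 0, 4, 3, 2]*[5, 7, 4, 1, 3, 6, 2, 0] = [2, 7, 0, 6, 5, 3, 1, 4]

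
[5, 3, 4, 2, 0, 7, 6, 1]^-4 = [1, 4, 5, 0, 7, 3, 6, 2]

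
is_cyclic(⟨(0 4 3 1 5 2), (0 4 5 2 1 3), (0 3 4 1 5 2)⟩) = no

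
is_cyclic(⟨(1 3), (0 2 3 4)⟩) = no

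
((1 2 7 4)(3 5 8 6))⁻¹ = (1 4 7 2)(3 6 8 5)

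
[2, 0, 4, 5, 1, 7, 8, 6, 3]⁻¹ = [1, 4, 0, 8, 2, 3, 7, 5, 6]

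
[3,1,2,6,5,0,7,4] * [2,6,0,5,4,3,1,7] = [5,6,0,1,3,2,7,4]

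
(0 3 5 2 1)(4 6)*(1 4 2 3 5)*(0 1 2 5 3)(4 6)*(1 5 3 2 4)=(0 2 6 3 4 1 5)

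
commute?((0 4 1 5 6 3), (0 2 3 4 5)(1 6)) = no:(0 4 1 5 6 3)*(0 2 3 4 5)(1 6) = (0 5 1)(2 3)(4 6), (0 2 3 4 5)(1 6)*(0 4 1 5 6 3) = (0 2)(1 3)(4 6 5)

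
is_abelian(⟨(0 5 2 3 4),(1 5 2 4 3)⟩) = no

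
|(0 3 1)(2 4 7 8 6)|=15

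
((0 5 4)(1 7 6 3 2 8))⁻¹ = (0 4 5)(1 8 2 3 6 7)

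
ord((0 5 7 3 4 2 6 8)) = 8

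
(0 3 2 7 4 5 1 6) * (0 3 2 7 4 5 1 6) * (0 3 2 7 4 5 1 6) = (0 7 1 3 4 6 2 5)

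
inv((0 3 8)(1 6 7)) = (0 8 3)(1 7 6)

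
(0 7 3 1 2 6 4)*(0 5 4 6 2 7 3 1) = (0 3)(1 7)(4 5)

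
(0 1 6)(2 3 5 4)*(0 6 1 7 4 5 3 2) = (0 7 4)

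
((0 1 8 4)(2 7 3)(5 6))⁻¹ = (0 4 8 1)(2 3 7)(5 6)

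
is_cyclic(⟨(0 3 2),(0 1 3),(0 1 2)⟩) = no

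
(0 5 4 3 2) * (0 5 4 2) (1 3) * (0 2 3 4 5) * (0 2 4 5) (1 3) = (1 5) (3 4) 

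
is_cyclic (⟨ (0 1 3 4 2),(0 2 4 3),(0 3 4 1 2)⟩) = no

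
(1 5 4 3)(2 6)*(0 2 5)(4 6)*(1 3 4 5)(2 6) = (0 6 1)(2 5)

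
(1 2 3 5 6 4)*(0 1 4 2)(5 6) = (0 1)(2 3 6)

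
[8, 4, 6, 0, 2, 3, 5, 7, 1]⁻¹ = [3, 8, 4, 5, 1, 6, 2, 7, 0]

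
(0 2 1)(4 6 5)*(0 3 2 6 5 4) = (0 6 4 5)(1 3 2)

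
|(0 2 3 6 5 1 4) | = 7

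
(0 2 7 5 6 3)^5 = (0 3 6 5 7 2)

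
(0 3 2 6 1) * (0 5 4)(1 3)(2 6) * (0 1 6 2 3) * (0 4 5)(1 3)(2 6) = (0 2 1)(3 6 4)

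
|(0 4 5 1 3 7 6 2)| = 8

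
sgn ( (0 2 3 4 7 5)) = -1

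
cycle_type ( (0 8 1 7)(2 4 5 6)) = 4^2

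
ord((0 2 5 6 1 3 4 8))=8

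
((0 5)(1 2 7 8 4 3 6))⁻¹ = (0 5)(1 6 3 4 8 7 2)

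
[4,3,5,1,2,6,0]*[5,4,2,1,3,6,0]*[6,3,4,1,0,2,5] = [1,3,5,0,4,6,2]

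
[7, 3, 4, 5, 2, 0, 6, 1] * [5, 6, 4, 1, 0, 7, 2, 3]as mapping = [0→3, 1→1, 2→0, 3→7, 4→4, 5→5, 6→2, 7→6]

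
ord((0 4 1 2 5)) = 5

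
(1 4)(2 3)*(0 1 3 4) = (0 1)(2 4 3)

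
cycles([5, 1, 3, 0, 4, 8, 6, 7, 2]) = (0 5 8 2 3)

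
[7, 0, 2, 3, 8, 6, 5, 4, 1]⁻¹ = [1, 8, 2, 3, 7, 6, 5, 0, 4]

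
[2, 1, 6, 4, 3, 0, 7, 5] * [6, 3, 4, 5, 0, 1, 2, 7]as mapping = [0→4, 1→3, 2→2, 3→0, 4→5, 5→6, 6→7, 7→1]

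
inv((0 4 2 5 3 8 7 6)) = (0 6 7 8 3 5 2 4)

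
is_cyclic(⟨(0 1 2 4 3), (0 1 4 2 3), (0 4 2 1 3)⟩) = no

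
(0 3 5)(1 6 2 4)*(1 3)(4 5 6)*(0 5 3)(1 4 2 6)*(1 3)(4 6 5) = (0 6 5 4)(1 2)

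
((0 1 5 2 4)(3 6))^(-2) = (0 2 1 4 5)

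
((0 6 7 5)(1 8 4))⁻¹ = (0 5 7 6)(1 4 8)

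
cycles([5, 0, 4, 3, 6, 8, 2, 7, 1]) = (0 5 8 1)(2 4 6)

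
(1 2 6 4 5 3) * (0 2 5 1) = (0 2 6 4 1 5 3)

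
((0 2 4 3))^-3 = (0 2 4 3)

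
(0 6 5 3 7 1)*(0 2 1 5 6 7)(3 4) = (0 7 5 4 3)(1 2)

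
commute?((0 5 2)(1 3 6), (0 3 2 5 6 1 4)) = no:(0 5 2)(1 3 6)*(0 3 2 5 6 1 4) = (0 6 4)(1 2 3), (0 3 2 5 6 1 4)*(0 5 2)(1 3 6) = (0 6 3)(1 4 5)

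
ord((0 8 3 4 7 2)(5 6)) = 6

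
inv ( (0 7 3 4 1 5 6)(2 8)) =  (0 6 5 1 4 3 7)(2 8)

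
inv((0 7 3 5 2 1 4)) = (0 4 1 2 5 3 7)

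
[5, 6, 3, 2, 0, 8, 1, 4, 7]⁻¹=[4, 6, 3, 2, 7, 0, 1, 8, 5]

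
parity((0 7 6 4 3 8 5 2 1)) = even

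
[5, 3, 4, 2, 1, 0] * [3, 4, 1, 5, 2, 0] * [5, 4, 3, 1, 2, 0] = [5, 0, 3, 4, 2, 1]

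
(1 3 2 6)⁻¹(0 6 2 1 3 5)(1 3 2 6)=(0 1 6 3 2 5)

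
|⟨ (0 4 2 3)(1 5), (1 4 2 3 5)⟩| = 360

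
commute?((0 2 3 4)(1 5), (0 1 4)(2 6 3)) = no:(0 2 3 4)(1 5)*(0 1 4)(2 6 3) = (0 6 3)(1 5 4), (0 1 4)(2 6 3)*(0 2 3 4)(1 5) = (0 5 1)(2 6 4)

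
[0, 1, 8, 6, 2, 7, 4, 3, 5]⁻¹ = [0, 1, 4, 7, 6, 8, 3, 5, 2]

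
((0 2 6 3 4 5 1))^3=(0 3 1 6 5 2 4)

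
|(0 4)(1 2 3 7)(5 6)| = 4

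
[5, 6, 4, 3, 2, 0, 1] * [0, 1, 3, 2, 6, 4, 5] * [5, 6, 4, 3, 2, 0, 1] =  [2, 0, 1, 4, 3, 5, 6]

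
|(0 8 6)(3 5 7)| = 3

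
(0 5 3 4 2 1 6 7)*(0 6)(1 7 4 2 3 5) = (0 1)(2 7 6 4 3)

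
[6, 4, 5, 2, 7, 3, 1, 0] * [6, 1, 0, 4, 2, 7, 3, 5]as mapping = [0→3, 1→2, 2→7, 3→0, 4→5, 5→4, 6→1, 7→6]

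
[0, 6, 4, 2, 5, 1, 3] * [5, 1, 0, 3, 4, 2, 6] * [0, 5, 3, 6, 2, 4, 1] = [4, 1, 2, 0, 3, 5, 6]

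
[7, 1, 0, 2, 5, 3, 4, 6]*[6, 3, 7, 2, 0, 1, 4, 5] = [5, 3, 6, 7, 1, 2, 0, 4]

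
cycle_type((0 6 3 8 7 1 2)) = 7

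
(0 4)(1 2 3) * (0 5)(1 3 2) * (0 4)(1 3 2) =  (1 3 2)(4 5)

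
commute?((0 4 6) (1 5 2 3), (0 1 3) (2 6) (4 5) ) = no:(0 4 6) (1 5 2 3)*(0 1 3) (2 6) (4 5) = (0 5 6 1 4 2), (0 1 3) (2 6) (4 5)*(0 4 6) (1 5 2 3) = (0 5 6 3 4 2) 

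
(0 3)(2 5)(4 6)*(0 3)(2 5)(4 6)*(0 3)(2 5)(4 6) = (0 3)(2 5)(4 6)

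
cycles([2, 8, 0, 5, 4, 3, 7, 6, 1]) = (0 2)(1 8)(3 5)(6 7)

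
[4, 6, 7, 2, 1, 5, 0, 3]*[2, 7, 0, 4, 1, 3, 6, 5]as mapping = [0→1, 1→6, 2→5, 3→0, 4→7, 5→3, 6→2, 7→4]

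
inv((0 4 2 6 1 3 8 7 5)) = (0 5 7 8 3 1 6 2 4)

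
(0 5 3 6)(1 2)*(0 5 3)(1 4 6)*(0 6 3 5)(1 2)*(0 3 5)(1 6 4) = (1 6 3 2)(4 5)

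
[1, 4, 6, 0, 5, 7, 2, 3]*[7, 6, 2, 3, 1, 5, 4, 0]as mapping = [0→6, 1→1, 2→4, 3→7, 4→5, 5→0, 6→2, 7→3]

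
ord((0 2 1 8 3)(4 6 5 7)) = 20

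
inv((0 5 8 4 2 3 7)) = (0 7 3 2 4 8 5)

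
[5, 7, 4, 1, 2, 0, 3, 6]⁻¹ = [5, 3, 4, 6, 2, 0, 7, 1]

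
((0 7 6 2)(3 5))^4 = ()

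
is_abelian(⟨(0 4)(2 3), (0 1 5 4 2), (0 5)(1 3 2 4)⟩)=no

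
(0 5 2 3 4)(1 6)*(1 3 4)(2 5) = (0 2 4)(1 6 3)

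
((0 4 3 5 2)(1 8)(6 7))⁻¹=(0 2 5 3 4)(1 8)(6 7)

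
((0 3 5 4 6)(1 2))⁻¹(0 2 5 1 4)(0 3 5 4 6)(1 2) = (1 4 2 6 3)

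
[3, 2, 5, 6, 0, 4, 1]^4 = [2, 0, 3, 5, 1, 6, 4]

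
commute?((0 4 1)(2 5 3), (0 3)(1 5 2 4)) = no:(0 4 1)(2 5 3) * (0 3)(1 5 2 4) = (0 1 3 4 5), (0 3)(1 5 2 4) * (0 4 1)(2 5 3) = (0 2 1 3 4)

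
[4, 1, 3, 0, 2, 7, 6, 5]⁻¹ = [3, 1, 4, 2, 0, 7, 6, 5]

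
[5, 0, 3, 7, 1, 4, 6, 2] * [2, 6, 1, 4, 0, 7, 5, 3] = [7, 2, 4, 3, 6, 0, 5, 1] 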